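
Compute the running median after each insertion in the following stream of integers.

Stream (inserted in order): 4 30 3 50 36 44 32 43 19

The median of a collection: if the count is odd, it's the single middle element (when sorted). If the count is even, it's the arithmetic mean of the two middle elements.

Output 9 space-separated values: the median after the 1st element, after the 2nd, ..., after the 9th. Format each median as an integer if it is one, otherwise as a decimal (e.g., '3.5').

Step 1: insert 4 -> lo=[4] (size 1, max 4) hi=[] (size 0) -> median=4
Step 2: insert 30 -> lo=[4] (size 1, max 4) hi=[30] (size 1, min 30) -> median=17
Step 3: insert 3 -> lo=[3, 4] (size 2, max 4) hi=[30] (size 1, min 30) -> median=4
Step 4: insert 50 -> lo=[3, 4] (size 2, max 4) hi=[30, 50] (size 2, min 30) -> median=17
Step 5: insert 36 -> lo=[3, 4, 30] (size 3, max 30) hi=[36, 50] (size 2, min 36) -> median=30
Step 6: insert 44 -> lo=[3, 4, 30] (size 3, max 30) hi=[36, 44, 50] (size 3, min 36) -> median=33
Step 7: insert 32 -> lo=[3, 4, 30, 32] (size 4, max 32) hi=[36, 44, 50] (size 3, min 36) -> median=32
Step 8: insert 43 -> lo=[3, 4, 30, 32] (size 4, max 32) hi=[36, 43, 44, 50] (size 4, min 36) -> median=34
Step 9: insert 19 -> lo=[3, 4, 19, 30, 32] (size 5, max 32) hi=[36, 43, 44, 50] (size 4, min 36) -> median=32

Answer: 4 17 4 17 30 33 32 34 32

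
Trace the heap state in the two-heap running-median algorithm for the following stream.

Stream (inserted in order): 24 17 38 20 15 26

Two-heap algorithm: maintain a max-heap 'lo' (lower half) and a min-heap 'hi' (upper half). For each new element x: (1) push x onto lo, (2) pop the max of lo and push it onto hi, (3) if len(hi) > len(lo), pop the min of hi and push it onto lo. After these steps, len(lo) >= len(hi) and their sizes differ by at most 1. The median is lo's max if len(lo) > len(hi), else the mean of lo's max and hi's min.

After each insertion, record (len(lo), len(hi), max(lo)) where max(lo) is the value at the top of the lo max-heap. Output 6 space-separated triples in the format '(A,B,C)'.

Step 1: insert 24 -> lo=[24] hi=[] -> (len(lo)=1, len(hi)=0, max(lo)=24)
Step 2: insert 17 -> lo=[17] hi=[24] -> (len(lo)=1, len(hi)=1, max(lo)=17)
Step 3: insert 38 -> lo=[17, 24] hi=[38] -> (len(lo)=2, len(hi)=1, max(lo)=24)
Step 4: insert 20 -> lo=[17, 20] hi=[24, 38] -> (len(lo)=2, len(hi)=2, max(lo)=20)
Step 5: insert 15 -> lo=[15, 17, 20] hi=[24, 38] -> (len(lo)=3, len(hi)=2, max(lo)=20)
Step 6: insert 26 -> lo=[15, 17, 20] hi=[24, 26, 38] -> (len(lo)=3, len(hi)=3, max(lo)=20)

Answer: (1,0,24) (1,1,17) (2,1,24) (2,2,20) (3,2,20) (3,3,20)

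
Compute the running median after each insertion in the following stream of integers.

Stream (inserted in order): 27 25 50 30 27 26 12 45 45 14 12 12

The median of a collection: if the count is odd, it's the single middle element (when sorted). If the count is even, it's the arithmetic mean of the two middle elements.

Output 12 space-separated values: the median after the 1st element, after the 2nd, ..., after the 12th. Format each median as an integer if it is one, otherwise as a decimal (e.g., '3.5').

Step 1: insert 27 -> lo=[27] (size 1, max 27) hi=[] (size 0) -> median=27
Step 2: insert 25 -> lo=[25] (size 1, max 25) hi=[27] (size 1, min 27) -> median=26
Step 3: insert 50 -> lo=[25, 27] (size 2, max 27) hi=[50] (size 1, min 50) -> median=27
Step 4: insert 30 -> lo=[25, 27] (size 2, max 27) hi=[30, 50] (size 2, min 30) -> median=28.5
Step 5: insert 27 -> lo=[25, 27, 27] (size 3, max 27) hi=[30, 50] (size 2, min 30) -> median=27
Step 6: insert 26 -> lo=[25, 26, 27] (size 3, max 27) hi=[27, 30, 50] (size 3, min 27) -> median=27
Step 7: insert 12 -> lo=[12, 25, 26, 27] (size 4, max 27) hi=[27, 30, 50] (size 3, min 27) -> median=27
Step 8: insert 45 -> lo=[12, 25, 26, 27] (size 4, max 27) hi=[27, 30, 45, 50] (size 4, min 27) -> median=27
Step 9: insert 45 -> lo=[12, 25, 26, 27, 27] (size 5, max 27) hi=[30, 45, 45, 50] (size 4, min 30) -> median=27
Step 10: insert 14 -> lo=[12, 14, 25, 26, 27] (size 5, max 27) hi=[27, 30, 45, 45, 50] (size 5, min 27) -> median=27
Step 11: insert 12 -> lo=[12, 12, 14, 25, 26, 27] (size 6, max 27) hi=[27, 30, 45, 45, 50] (size 5, min 27) -> median=27
Step 12: insert 12 -> lo=[12, 12, 12, 14, 25, 26] (size 6, max 26) hi=[27, 27, 30, 45, 45, 50] (size 6, min 27) -> median=26.5

Answer: 27 26 27 28.5 27 27 27 27 27 27 27 26.5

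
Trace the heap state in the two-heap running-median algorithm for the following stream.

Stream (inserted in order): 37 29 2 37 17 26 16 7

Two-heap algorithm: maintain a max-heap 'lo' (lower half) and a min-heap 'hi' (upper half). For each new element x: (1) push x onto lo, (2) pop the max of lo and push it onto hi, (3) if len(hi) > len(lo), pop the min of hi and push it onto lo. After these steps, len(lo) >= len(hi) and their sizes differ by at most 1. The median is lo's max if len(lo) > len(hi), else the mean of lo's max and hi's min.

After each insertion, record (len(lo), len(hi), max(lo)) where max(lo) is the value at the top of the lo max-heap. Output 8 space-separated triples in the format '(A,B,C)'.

Answer: (1,0,37) (1,1,29) (2,1,29) (2,2,29) (3,2,29) (3,3,26) (4,3,26) (4,4,17)

Derivation:
Step 1: insert 37 -> lo=[37] hi=[] -> (len(lo)=1, len(hi)=0, max(lo)=37)
Step 2: insert 29 -> lo=[29] hi=[37] -> (len(lo)=1, len(hi)=1, max(lo)=29)
Step 3: insert 2 -> lo=[2, 29] hi=[37] -> (len(lo)=2, len(hi)=1, max(lo)=29)
Step 4: insert 37 -> lo=[2, 29] hi=[37, 37] -> (len(lo)=2, len(hi)=2, max(lo)=29)
Step 5: insert 17 -> lo=[2, 17, 29] hi=[37, 37] -> (len(lo)=3, len(hi)=2, max(lo)=29)
Step 6: insert 26 -> lo=[2, 17, 26] hi=[29, 37, 37] -> (len(lo)=3, len(hi)=3, max(lo)=26)
Step 7: insert 16 -> lo=[2, 16, 17, 26] hi=[29, 37, 37] -> (len(lo)=4, len(hi)=3, max(lo)=26)
Step 8: insert 7 -> lo=[2, 7, 16, 17] hi=[26, 29, 37, 37] -> (len(lo)=4, len(hi)=4, max(lo)=17)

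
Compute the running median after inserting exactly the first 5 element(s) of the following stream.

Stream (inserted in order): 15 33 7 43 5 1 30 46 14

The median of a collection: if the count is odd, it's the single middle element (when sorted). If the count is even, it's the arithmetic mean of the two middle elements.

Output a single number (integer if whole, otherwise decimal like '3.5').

Answer: 15

Derivation:
Step 1: insert 15 -> lo=[15] (size 1, max 15) hi=[] (size 0) -> median=15
Step 2: insert 33 -> lo=[15] (size 1, max 15) hi=[33] (size 1, min 33) -> median=24
Step 3: insert 7 -> lo=[7, 15] (size 2, max 15) hi=[33] (size 1, min 33) -> median=15
Step 4: insert 43 -> lo=[7, 15] (size 2, max 15) hi=[33, 43] (size 2, min 33) -> median=24
Step 5: insert 5 -> lo=[5, 7, 15] (size 3, max 15) hi=[33, 43] (size 2, min 33) -> median=15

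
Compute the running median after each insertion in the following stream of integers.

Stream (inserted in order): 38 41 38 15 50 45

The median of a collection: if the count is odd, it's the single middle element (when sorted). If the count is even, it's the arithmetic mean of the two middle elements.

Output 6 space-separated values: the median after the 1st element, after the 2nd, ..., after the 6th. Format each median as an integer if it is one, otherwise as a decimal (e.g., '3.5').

Answer: 38 39.5 38 38 38 39.5

Derivation:
Step 1: insert 38 -> lo=[38] (size 1, max 38) hi=[] (size 0) -> median=38
Step 2: insert 41 -> lo=[38] (size 1, max 38) hi=[41] (size 1, min 41) -> median=39.5
Step 3: insert 38 -> lo=[38, 38] (size 2, max 38) hi=[41] (size 1, min 41) -> median=38
Step 4: insert 15 -> lo=[15, 38] (size 2, max 38) hi=[38, 41] (size 2, min 38) -> median=38
Step 5: insert 50 -> lo=[15, 38, 38] (size 3, max 38) hi=[41, 50] (size 2, min 41) -> median=38
Step 6: insert 45 -> lo=[15, 38, 38] (size 3, max 38) hi=[41, 45, 50] (size 3, min 41) -> median=39.5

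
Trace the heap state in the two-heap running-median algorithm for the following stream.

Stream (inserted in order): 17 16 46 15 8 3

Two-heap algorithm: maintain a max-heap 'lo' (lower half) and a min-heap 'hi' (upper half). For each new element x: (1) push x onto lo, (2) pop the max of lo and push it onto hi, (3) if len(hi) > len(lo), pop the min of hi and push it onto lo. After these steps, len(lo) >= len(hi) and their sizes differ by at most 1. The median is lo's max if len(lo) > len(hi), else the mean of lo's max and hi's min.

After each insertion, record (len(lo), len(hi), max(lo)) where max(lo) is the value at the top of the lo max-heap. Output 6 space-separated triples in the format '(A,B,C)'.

Answer: (1,0,17) (1,1,16) (2,1,17) (2,2,16) (3,2,16) (3,3,15)

Derivation:
Step 1: insert 17 -> lo=[17] hi=[] -> (len(lo)=1, len(hi)=0, max(lo)=17)
Step 2: insert 16 -> lo=[16] hi=[17] -> (len(lo)=1, len(hi)=1, max(lo)=16)
Step 3: insert 46 -> lo=[16, 17] hi=[46] -> (len(lo)=2, len(hi)=1, max(lo)=17)
Step 4: insert 15 -> lo=[15, 16] hi=[17, 46] -> (len(lo)=2, len(hi)=2, max(lo)=16)
Step 5: insert 8 -> lo=[8, 15, 16] hi=[17, 46] -> (len(lo)=3, len(hi)=2, max(lo)=16)
Step 6: insert 3 -> lo=[3, 8, 15] hi=[16, 17, 46] -> (len(lo)=3, len(hi)=3, max(lo)=15)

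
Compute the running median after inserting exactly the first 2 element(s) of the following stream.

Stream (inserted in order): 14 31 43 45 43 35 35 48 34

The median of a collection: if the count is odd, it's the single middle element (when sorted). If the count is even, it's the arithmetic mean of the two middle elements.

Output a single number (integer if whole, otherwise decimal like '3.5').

Step 1: insert 14 -> lo=[14] (size 1, max 14) hi=[] (size 0) -> median=14
Step 2: insert 31 -> lo=[14] (size 1, max 14) hi=[31] (size 1, min 31) -> median=22.5

Answer: 22.5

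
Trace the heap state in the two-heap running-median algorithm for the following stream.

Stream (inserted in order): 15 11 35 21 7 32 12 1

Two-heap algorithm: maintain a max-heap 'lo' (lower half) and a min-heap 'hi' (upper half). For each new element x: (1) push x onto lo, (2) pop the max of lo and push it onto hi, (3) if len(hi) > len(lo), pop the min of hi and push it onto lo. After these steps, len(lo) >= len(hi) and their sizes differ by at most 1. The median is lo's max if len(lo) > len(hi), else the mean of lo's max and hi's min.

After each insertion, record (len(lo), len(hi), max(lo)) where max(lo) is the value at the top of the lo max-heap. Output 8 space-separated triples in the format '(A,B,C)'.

Answer: (1,0,15) (1,1,11) (2,1,15) (2,2,15) (3,2,15) (3,3,15) (4,3,15) (4,4,12)

Derivation:
Step 1: insert 15 -> lo=[15] hi=[] -> (len(lo)=1, len(hi)=0, max(lo)=15)
Step 2: insert 11 -> lo=[11] hi=[15] -> (len(lo)=1, len(hi)=1, max(lo)=11)
Step 3: insert 35 -> lo=[11, 15] hi=[35] -> (len(lo)=2, len(hi)=1, max(lo)=15)
Step 4: insert 21 -> lo=[11, 15] hi=[21, 35] -> (len(lo)=2, len(hi)=2, max(lo)=15)
Step 5: insert 7 -> lo=[7, 11, 15] hi=[21, 35] -> (len(lo)=3, len(hi)=2, max(lo)=15)
Step 6: insert 32 -> lo=[7, 11, 15] hi=[21, 32, 35] -> (len(lo)=3, len(hi)=3, max(lo)=15)
Step 7: insert 12 -> lo=[7, 11, 12, 15] hi=[21, 32, 35] -> (len(lo)=4, len(hi)=3, max(lo)=15)
Step 8: insert 1 -> lo=[1, 7, 11, 12] hi=[15, 21, 32, 35] -> (len(lo)=4, len(hi)=4, max(lo)=12)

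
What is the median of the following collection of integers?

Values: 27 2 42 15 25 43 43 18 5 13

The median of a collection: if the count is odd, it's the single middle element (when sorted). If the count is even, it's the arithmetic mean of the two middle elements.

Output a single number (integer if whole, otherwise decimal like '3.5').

Step 1: insert 27 -> lo=[27] (size 1, max 27) hi=[] (size 0) -> median=27
Step 2: insert 2 -> lo=[2] (size 1, max 2) hi=[27] (size 1, min 27) -> median=14.5
Step 3: insert 42 -> lo=[2, 27] (size 2, max 27) hi=[42] (size 1, min 42) -> median=27
Step 4: insert 15 -> lo=[2, 15] (size 2, max 15) hi=[27, 42] (size 2, min 27) -> median=21
Step 5: insert 25 -> lo=[2, 15, 25] (size 3, max 25) hi=[27, 42] (size 2, min 27) -> median=25
Step 6: insert 43 -> lo=[2, 15, 25] (size 3, max 25) hi=[27, 42, 43] (size 3, min 27) -> median=26
Step 7: insert 43 -> lo=[2, 15, 25, 27] (size 4, max 27) hi=[42, 43, 43] (size 3, min 42) -> median=27
Step 8: insert 18 -> lo=[2, 15, 18, 25] (size 4, max 25) hi=[27, 42, 43, 43] (size 4, min 27) -> median=26
Step 9: insert 5 -> lo=[2, 5, 15, 18, 25] (size 5, max 25) hi=[27, 42, 43, 43] (size 4, min 27) -> median=25
Step 10: insert 13 -> lo=[2, 5, 13, 15, 18] (size 5, max 18) hi=[25, 27, 42, 43, 43] (size 5, min 25) -> median=21.5

Answer: 21.5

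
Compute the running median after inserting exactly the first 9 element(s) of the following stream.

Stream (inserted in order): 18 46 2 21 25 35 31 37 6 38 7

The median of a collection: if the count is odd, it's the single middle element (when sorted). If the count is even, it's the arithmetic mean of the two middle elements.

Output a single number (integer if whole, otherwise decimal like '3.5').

Step 1: insert 18 -> lo=[18] (size 1, max 18) hi=[] (size 0) -> median=18
Step 2: insert 46 -> lo=[18] (size 1, max 18) hi=[46] (size 1, min 46) -> median=32
Step 3: insert 2 -> lo=[2, 18] (size 2, max 18) hi=[46] (size 1, min 46) -> median=18
Step 4: insert 21 -> lo=[2, 18] (size 2, max 18) hi=[21, 46] (size 2, min 21) -> median=19.5
Step 5: insert 25 -> lo=[2, 18, 21] (size 3, max 21) hi=[25, 46] (size 2, min 25) -> median=21
Step 6: insert 35 -> lo=[2, 18, 21] (size 3, max 21) hi=[25, 35, 46] (size 3, min 25) -> median=23
Step 7: insert 31 -> lo=[2, 18, 21, 25] (size 4, max 25) hi=[31, 35, 46] (size 3, min 31) -> median=25
Step 8: insert 37 -> lo=[2, 18, 21, 25] (size 4, max 25) hi=[31, 35, 37, 46] (size 4, min 31) -> median=28
Step 9: insert 6 -> lo=[2, 6, 18, 21, 25] (size 5, max 25) hi=[31, 35, 37, 46] (size 4, min 31) -> median=25

Answer: 25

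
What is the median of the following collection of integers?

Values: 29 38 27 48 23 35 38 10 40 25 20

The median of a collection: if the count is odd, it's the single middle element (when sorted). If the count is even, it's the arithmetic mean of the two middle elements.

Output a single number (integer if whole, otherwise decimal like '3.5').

Answer: 29

Derivation:
Step 1: insert 29 -> lo=[29] (size 1, max 29) hi=[] (size 0) -> median=29
Step 2: insert 38 -> lo=[29] (size 1, max 29) hi=[38] (size 1, min 38) -> median=33.5
Step 3: insert 27 -> lo=[27, 29] (size 2, max 29) hi=[38] (size 1, min 38) -> median=29
Step 4: insert 48 -> lo=[27, 29] (size 2, max 29) hi=[38, 48] (size 2, min 38) -> median=33.5
Step 5: insert 23 -> lo=[23, 27, 29] (size 3, max 29) hi=[38, 48] (size 2, min 38) -> median=29
Step 6: insert 35 -> lo=[23, 27, 29] (size 3, max 29) hi=[35, 38, 48] (size 3, min 35) -> median=32
Step 7: insert 38 -> lo=[23, 27, 29, 35] (size 4, max 35) hi=[38, 38, 48] (size 3, min 38) -> median=35
Step 8: insert 10 -> lo=[10, 23, 27, 29] (size 4, max 29) hi=[35, 38, 38, 48] (size 4, min 35) -> median=32
Step 9: insert 40 -> lo=[10, 23, 27, 29, 35] (size 5, max 35) hi=[38, 38, 40, 48] (size 4, min 38) -> median=35
Step 10: insert 25 -> lo=[10, 23, 25, 27, 29] (size 5, max 29) hi=[35, 38, 38, 40, 48] (size 5, min 35) -> median=32
Step 11: insert 20 -> lo=[10, 20, 23, 25, 27, 29] (size 6, max 29) hi=[35, 38, 38, 40, 48] (size 5, min 35) -> median=29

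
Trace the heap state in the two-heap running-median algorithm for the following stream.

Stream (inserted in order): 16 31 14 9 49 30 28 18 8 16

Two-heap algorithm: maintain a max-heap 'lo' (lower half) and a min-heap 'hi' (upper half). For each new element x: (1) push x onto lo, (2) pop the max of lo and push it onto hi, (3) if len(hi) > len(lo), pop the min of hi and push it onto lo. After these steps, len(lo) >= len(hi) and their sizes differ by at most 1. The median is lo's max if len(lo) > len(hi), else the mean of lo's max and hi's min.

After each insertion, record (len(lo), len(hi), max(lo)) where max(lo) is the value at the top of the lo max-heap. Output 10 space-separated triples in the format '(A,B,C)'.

Answer: (1,0,16) (1,1,16) (2,1,16) (2,2,14) (3,2,16) (3,3,16) (4,3,28) (4,4,18) (5,4,18) (5,5,16)

Derivation:
Step 1: insert 16 -> lo=[16] hi=[] -> (len(lo)=1, len(hi)=0, max(lo)=16)
Step 2: insert 31 -> lo=[16] hi=[31] -> (len(lo)=1, len(hi)=1, max(lo)=16)
Step 3: insert 14 -> lo=[14, 16] hi=[31] -> (len(lo)=2, len(hi)=1, max(lo)=16)
Step 4: insert 9 -> lo=[9, 14] hi=[16, 31] -> (len(lo)=2, len(hi)=2, max(lo)=14)
Step 5: insert 49 -> lo=[9, 14, 16] hi=[31, 49] -> (len(lo)=3, len(hi)=2, max(lo)=16)
Step 6: insert 30 -> lo=[9, 14, 16] hi=[30, 31, 49] -> (len(lo)=3, len(hi)=3, max(lo)=16)
Step 7: insert 28 -> lo=[9, 14, 16, 28] hi=[30, 31, 49] -> (len(lo)=4, len(hi)=3, max(lo)=28)
Step 8: insert 18 -> lo=[9, 14, 16, 18] hi=[28, 30, 31, 49] -> (len(lo)=4, len(hi)=4, max(lo)=18)
Step 9: insert 8 -> lo=[8, 9, 14, 16, 18] hi=[28, 30, 31, 49] -> (len(lo)=5, len(hi)=4, max(lo)=18)
Step 10: insert 16 -> lo=[8, 9, 14, 16, 16] hi=[18, 28, 30, 31, 49] -> (len(lo)=5, len(hi)=5, max(lo)=16)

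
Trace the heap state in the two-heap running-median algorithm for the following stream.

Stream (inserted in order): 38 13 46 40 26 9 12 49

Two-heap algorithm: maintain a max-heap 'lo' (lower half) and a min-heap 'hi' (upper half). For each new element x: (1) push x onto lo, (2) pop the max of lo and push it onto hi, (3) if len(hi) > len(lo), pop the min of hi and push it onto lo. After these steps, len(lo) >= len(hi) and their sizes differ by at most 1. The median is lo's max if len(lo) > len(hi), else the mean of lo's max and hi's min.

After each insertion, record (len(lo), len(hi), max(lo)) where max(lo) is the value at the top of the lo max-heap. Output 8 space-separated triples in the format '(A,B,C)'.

Step 1: insert 38 -> lo=[38] hi=[] -> (len(lo)=1, len(hi)=0, max(lo)=38)
Step 2: insert 13 -> lo=[13] hi=[38] -> (len(lo)=1, len(hi)=1, max(lo)=13)
Step 3: insert 46 -> lo=[13, 38] hi=[46] -> (len(lo)=2, len(hi)=1, max(lo)=38)
Step 4: insert 40 -> lo=[13, 38] hi=[40, 46] -> (len(lo)=2, len(hi)=2, max(lo)=38)
Step 5: insert 26 -> lo=[13, 26, 38] hi=[40, 46] -> (len(lo)=3, len(hi)=2, max(lo)=38)
Step 6: insert 9 -> lo=[9, 13, 26] hi=[38, 40, 46] -> (len(lo)=3, len(hi)=3, max(lo)=26)
Step 7: insert 12 -> lo=[9, 12, 13, 26] hi=[38, 40, 46] -> (len(lo)=4, len(hi)=3, max(lo)=26)
Step 8: insert 49 -> lo=[9, 12, 13, 26] hi=[38, 40, 46, 49] -> (len(lo)=4, len(hi)=4, max(lo)=26)

Answer: (1,0,38) (1,1,13) (2,1,38) (2,2,38) (3,2,38) (3,3,26) (4,3,26) (4,4,26)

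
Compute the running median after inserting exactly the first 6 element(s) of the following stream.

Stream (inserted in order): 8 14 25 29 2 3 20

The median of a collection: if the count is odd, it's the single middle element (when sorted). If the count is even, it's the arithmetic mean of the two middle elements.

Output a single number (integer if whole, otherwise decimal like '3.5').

Answer: 11

Derivation:
Step 1: insert 8 -> lo=[8] (size 1, max 8) hi=[] (size 0) -> median=8
Step 2: insert 14 -> lo=[8] (size 1, max 8) hi=[14] (size 1, min 14) -> median=11
Step 3: insert 25 -> lo=[8, 14] (size 2, max 14) hi=[25] (size 1, min 25) -> median=14
Step 4: insert 29 -> lo=[8, 14] (size 2, max 14) hi=[25, 29] (size 2, min 25) -> median=19.5
Step 5: insert 2 -> lo=[2, 8, 14] (size 3, max 14) hi=[25, 29] (size 2, min 25) -> median=14
Step 6: insert 3 -> lo=[2, 3, 8] (size 3, max 8) hi=[14, 25, 29] (size 3, min 14) -> median=11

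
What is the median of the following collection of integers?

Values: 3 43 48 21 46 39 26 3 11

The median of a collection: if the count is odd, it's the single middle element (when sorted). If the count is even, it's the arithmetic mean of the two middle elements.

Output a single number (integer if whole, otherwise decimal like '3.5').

Answer: 26

Derivation:
Step 1: insert 3 -> lo=[3] (size 1, max 3) hi=[] (size 0) -> median=3
Step 2: insert 43 -> lo=[3] (size 1, max 3) hi=[43] (size 1, min 43) -> median=23
Step 3: insert 48 -> lo=[3, 43] (size 2, max 43) hi=[48] (size 1, min 48) -> median=43
Step 4: insert 21 -> lo=[3, 21] (size 2, max 21) hi=[43, 48] (size 2, min 43) -> median=32
Step 5: insert 46 -> lo=[3, 21, 43] (size 3, max 43) hi=[46, 48] (size 2, min 46) -> median=43
Step 6: insert 39 -> lo=[3, 21, 39] (size 3, max 39) hi=[43, 46, 48] (size 3, min 43) -> median=41
Step 7: insert 26 -> lo=[3, 21, 26, 39] (size 4, max 39) hi=[43, 46, 48] (size 3, min 43) -> median=39
Step 8: insert 3 -> lo=[3, 3, 21, 26] (size 4, max 26) hi=[39, 43, 46, 48] (size 4, min 39) -> median=32.5
Step 9: insert 11 -> lo=[3, 3, 11, 21, 26] (size 5, max 26) hi=[39, 43, 46, 48] (size 4, min 39) -> median=26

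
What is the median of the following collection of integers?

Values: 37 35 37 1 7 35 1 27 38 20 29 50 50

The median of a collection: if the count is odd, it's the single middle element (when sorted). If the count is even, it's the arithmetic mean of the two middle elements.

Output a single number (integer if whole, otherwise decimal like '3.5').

Answer: 35

Derivation:
Step 1: insert 37 -> lo=[37] (size 1, max 37) hi=[] (size 0) -> median=37
Step 2: insert 35 -> lo=[35] (size 1, max 35) hi=[37] (size 1, min 37) -> median=36
Step 3: insert 37 -> lo=[35, 37] (size 2, max 37) hi=[37] (size 1, min 37) -> median=37
Step 4: insert 1 -> lo=[1, 35] (size 2, max 35) hi=[37, 37] (size 2, min 37) -> median=36
Step 5: insert 7 -> lo=[1, 7, 35] (size 3, max 35) hi=[37, 37] (size 2, min 37) -> median=35
Step 6: insert 35 -> lo=[1, 7, 35] (size 3, max 35) hi=[35, 37, 37] (size 3, min 35) -> median=35
Step 7: insert 1 -> lo=[1, 1, 7, 35] (size 4, max 35) hi=[35, 37, 37] (size 3, min 35) -> median=35
Step 8: insert 27 -> lo=[1, 1, 7, 27] (size 4, max 27) hi=[35, 35, 37, 37] (size 4, min 35) -> median=31
Step 9: insert 38 -> lo=[1, 1, 7, 27, 35] (size 5, max 35) hi=[35, 37, 37, 38] (size 4, min 35) -> median=35
Step 10: insert 20 -> lo=[1, 1, 7, 20, 27] (size 5, max 27) hi=[35, 35, 37, 37, 38] (size 5, min 35) -> median=31
Step 11: insert 29 -> lo=[1, 1, 7, 20, 27, 29] (size 6, max 29) hi=[35, 35, 37, 37, 38] (size 5, min 35) -> median=29
Step 12: insert 50 -> lo=[1, 1, 7, 20, 27, 29] (size 6, max 29) hi=[35, 35, 37, 37, 38, 50] (size 6, min 35) -> median=32
Step 13: insert 50 -> lo=[1, 1, 7, 20, 27, 29, 35] (size 7, max 35) hi=[35, 37, 37, 38, 50, 50] (size 6, min 35) -> median=35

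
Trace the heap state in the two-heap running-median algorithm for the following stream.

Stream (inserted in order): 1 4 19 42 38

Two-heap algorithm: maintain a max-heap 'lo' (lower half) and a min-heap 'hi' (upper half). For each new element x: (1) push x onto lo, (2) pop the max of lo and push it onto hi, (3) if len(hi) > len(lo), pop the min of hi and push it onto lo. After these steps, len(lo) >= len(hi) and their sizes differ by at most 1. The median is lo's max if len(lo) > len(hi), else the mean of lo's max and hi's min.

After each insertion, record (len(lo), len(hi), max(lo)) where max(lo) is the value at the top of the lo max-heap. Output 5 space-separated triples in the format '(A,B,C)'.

Answer: (1,0,1) (1,1,1) (2,1,4) (2,2,4) (3,2,19)

Derivation:
Step 1: insert 1 -> lo=[1] hi=[] -> (len(lo)=1, len(hi)=0, max(lo)=1)
Step 2: insert 4 -> lo=[1] hi=[4] -> (len(lo)=1, len(hi)=1, max(lo)=1)
Step 3: insert 19 -> lo=[1, 4] hi=[19] -> (len(lo)=2, len(hi)=1, max(lo)=4)
Step 4: insert 42 -> lo=[1, 4] hi=[19, 42] -> (len(lo)=2, len(hi)=2, max(lo)=4)
Step 5: insert 38 -> lo=[1, 4, 19] hi=[38, 42] -> (len(lo)=3, len(hi)=2, max(lo)=19)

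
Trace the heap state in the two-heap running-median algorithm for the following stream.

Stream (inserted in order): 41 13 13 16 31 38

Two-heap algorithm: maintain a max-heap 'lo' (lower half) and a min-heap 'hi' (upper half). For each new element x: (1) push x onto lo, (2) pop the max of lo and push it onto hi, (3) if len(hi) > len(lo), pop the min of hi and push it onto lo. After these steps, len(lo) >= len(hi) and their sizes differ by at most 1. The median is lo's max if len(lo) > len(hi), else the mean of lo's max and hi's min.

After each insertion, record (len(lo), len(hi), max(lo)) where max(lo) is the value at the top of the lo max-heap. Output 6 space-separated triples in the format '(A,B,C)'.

Answer: (1,0,41) (1,1,13) (2,1,13) (2,2,13) (3,2,16) (3,3,16)

Derivation:
Step 1: insert 41 -> lo=[41] hi=[] -> (len(lo)=1, len(hi)=0, max(lo)=41)
Step 2: insert 13 -> lo=[13] hi=[41] -> (len(lo)=1, len(hi)=1, max(lo)=13)
Step 3: insert 13 -> lo=[13, 13] hi=[41] -> (len(lo)=2, len(hi)=1, max(lo)=13)
Step 4: insert 16 -> lo=[13, 13] hi=[16, 41] -> (len(lo)=2, len(hi)=2, max(lo)=13)
Step 5: insert 31 -> lo=[13, 13, 16] hi=[31, 41] -> (len(lo)=3, len(hi)=2, max(lo)=16)
Step 6: insert 38 -> lo=[13, 13, 16] hi=[31, 38, 41] -> (len(lo)=3, len(hi)=3, max(lo)=16)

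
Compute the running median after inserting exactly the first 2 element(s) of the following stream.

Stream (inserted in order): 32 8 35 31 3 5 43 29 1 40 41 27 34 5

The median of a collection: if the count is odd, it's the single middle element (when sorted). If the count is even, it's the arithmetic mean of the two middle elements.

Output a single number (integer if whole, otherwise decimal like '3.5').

Step 1: insert 32 -> lo=[32] (size 1, max 32) hi=[] (size 0) -> median=32
Step 2: insert 8 -> lo=[8] (size 1, max 8) hi=[32] (size 1, min 32) -> median=20

Answer: 20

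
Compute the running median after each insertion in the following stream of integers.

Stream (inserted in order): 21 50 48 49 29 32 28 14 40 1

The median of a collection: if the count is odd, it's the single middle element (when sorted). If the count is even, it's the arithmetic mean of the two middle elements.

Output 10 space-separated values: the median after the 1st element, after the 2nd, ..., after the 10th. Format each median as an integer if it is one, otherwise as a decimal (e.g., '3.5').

Step 1: insert 21 -> lo=[21] (size 1, max 21) hi=[] (size 0) -> median=21
Step 2: insert 50 -> lo=[21] (size 1, max 21) hi=[50] (size 1, min 50) -> median=35.5
Step 3: insert 48 -> lo=[21, 48] (size 2, max 48) hi=[50] (size 1, min 50) -> median=48
Step 4: insert 49 -> lo=[21, 48] (size 2, max 48) hi=[49, 50] (size 2, min 49) -> median=48.5
Step 5: insert 29 -> lo=[21, 29, 48] (size 3, max 48) hi=[49, 50] (size 2, min 49) -> median=48
Step 6: insert 32 -> lo=[21, 29, 32] (size 3, max 32) hi=[48, 49, 50] (size 3, min 48) -> median=40
Step 7: insert 28 -> lo=[21, 28, 29, 32] (size 4, max 32) hi=[48, 49, 50] (size 3, min 48) -> median=32
Step 8: insert 14 -> lo=[14, 21, 28, 29] (size 4, max 29) hi=[32, 48, 49, 50] (size 4, min 32) -> median=30.5
Step 9: insert 40 -> lo=[14, 21, 28, 29, 32] (size 5, max 32) hi=[40, 48, 49, 50] (size 4, min 40) -> median=32
Step 10: insert 1 -> lo=[1, 14, 21, 28, 29] (size 5, max 29) hi=[32, 40, 48, 49, 50] (size 5, min 32) -> median=30.5

Answer: 21 35.5 48 48.5 48 40 32 30.5 32 30.5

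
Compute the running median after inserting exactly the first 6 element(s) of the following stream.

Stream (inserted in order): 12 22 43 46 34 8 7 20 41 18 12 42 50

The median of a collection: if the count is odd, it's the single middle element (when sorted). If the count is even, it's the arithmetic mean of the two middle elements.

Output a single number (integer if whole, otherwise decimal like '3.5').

Step 1: insert 12 -> lo=[12] (size 1, max 12) hi=[] (size 0) -> median=12
Step 2: insert 22 -> lo=[12] (size 1, max 12) hi=[22] (size 1, min 22) -> median=17
Step 3: insert 43 -> lo=[12, 22] (size 2, max 22) hi=[43] (size 1, min 43) -> median=22
Step 4: insert 46 -> lo=[12, 22] (size 2, max 22) hi=[43, 46] (size 2, min 43) -> median=32.5
Step 5: insert 34 -> lo=[12, 22, 34] (size 3, max 34) hi=[43, 46] (size 2, min 43) -> median=34
Step 6: insert 8 -> lo=[8, 12, 22] (size 3, max 22) hi=[34, 43, 46] (size 3, min 34) -> median=28

Answer: 28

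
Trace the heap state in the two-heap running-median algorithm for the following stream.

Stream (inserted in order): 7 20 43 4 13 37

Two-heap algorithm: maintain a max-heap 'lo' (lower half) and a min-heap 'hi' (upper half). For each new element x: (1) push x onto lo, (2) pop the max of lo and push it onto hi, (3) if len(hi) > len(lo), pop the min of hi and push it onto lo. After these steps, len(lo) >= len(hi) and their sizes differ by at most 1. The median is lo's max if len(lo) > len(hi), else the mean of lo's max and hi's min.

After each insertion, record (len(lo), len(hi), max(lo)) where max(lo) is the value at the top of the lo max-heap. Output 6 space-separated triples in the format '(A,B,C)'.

Answer: (1,0,7) (1,1,7) (2,1,20) (2,2,7) (3,2,13) (3,3,13)

Derivation:
Step 1: insert 7 -> lo=[7] hi=[] -> (len(lo)=1, len(hi)=0, max(lo)=7)
Step 2: insert 20 -> lo=[7] hi=[20] -> (len(lo)=1, len(hi)=1, max(lo)=7)
Step 3: insert 43 -> lo=[7, 20] hi=[43] -> (len(lo)=2, len(hi)=1, max(lo)=20)
Step 4: insert 4 -> lo=[4, 7] hi=[20, 43] -> (len(lo)=2, len(hi)=2, max(lo)=7)
Step 5: insert 13 -> lo=[4, 7, 13] hi=[20, 43] -> (len(lo)=3, len(hi)=2, max(lo)=13)
Step 6: insert 37 -> lo=[4, 7, 13] hi=[20, 37, 43] -> (len(lo)=3, len(hi)=3, max(lo)=13)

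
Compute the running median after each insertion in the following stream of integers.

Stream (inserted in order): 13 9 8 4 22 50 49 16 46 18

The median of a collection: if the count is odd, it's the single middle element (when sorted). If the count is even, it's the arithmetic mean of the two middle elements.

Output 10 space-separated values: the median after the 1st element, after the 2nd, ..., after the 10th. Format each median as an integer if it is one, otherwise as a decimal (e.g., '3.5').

Answer: 13 11 9 8.5 9 11 13 14.5 16 17

Derivation:
Step 1: insert 13 -> lo=[13] (size 1, max 13) hi=[] (size 0) -> median=13
Step 2: insert 9 -> lo=[9] (size 1, max 9) hi=[13] (size 1, min 13) -> median=11
Step 3: insert 8 -> lo=[8, 9] (size 2, max 9) hi=[13] (size 1, min 13) -> median=9
Step 4: insert 4 -> lo=[4, 8] (size 2, max 8) hi=[9, 13] (size 2, min 9) -> median=8.5
Step 5: insert 22 -> lo=[4, 8, 9] (size 3, max 9) hi=[13, 22] (size 2, min 13) -> median=9
Step 6: insert 50 -> lo=[4, 8, 9] (size 3, max 9) hi=[13, 22, 50] (size 3, min 13) -> median=11
Step 7: insert 49 -> lo=[4, 8, 9, 13] (size 4, max 13) hi=[22, 49, 50] (size 3, min 22) -> median=13
Step 8: insert 16 -> lo=[4, 8, 9, 13] (size 4, max 13) hi=[16, 22, 49, 50] (size 4, min 16) -> median=14.5
Step 9: insert 46 -> lo=[4, 8, 9, 13, 16] (size 5, max 16) hi=[22, 46, 49, 50] (size 4, min 22) -> median=16
Step 10: insert 18 -> lo=[4, 8, 9, 13, 16] (size 5, max 16) hi=[18, 22, 46, 49, 50] (size 5, min 18) -> median=17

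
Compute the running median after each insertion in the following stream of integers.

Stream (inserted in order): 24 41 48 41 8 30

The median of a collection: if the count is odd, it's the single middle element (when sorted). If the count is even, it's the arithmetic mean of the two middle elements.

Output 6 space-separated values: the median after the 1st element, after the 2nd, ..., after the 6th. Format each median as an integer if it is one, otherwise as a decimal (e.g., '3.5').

Step 1: insert 24 -> lo=[24] (size 1, max 24) hi=[] (size 0) -> median=24
Step 2: insert 41 -> lo=[24] (size 1, max 24) hi=[41] (size 1, min 41) -> median=32.5
Step 3: insert 48 -> lo=[24, 41] (size 2, max 41) hi=[48] (size 1, min 48) -> median=41
Step 4: insert 41 -> lo=[24, 41] (size 2, max 41) hi=[41, 48] (size 2, min 41) -> median=41
Step 5: insert 8 -> lo=[8, 24, 41] (size 3, max 41) hi=[41, 48] (size 2, min 41) -> median=41
Step 6: insert 30 -> lo=[8, 24, 30] (size 3, max 30) hi=[41, 41, 48] (size 3, min 41) -> median=35.5

Answer: 24 32.5 41 41 41 35.5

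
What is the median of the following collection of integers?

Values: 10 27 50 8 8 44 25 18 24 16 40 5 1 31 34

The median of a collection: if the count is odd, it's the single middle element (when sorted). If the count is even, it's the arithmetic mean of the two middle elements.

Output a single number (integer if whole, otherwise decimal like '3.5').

Step 1: insert 10 -> lo=[10] (size 1, max 10) hi=[] (size 0) -> median=10
Step 2: insert 27 -> lo=[10] (size 1, max 10) hi=[27] (size 1, min 27) -> median=18.5
Step 3: insert 50 -> lo=[10, 27] (size 2, max 27) hi=[50] (size 1, min 50) -> median=27
Step 4: insert 8 -> lo=[8, 10] (size 2, max 10) hi=[27, 50] (size 2, min 27) -> median=18.5
Step 5: insert 8 -> lo=[8, 8, 10] (size 3, max 10) hi=[27, 50] (size 2, min 27) -> median=10
Step 6: insert 44 -> lo=[8, 8, 10] (size 3, max 10) hi=[27, 44, 50] (size 3, min 27) -> median=18.5
Step 7: insert 25 -> lo=[8, 8, 10, 25] (size 4, max 25) hi=[27, 44, 50] (size 3, min 27) -> median=25
Step 8: insert 18 -> lo=[8, 8, 10, 18] (size 4, max 18) hi=[25, 27, 44, 50] (size 4, min 25) -> median=21.5
Step 9: insert 24 -> lo=[8, 8, 10, 18, 24] (size 5, max 24) hi=[25, 27, 44, 50] (size 4, min 25) -> median=24
Step 10: insert 16 -> lo=[8, 8, 10, 16, 18] (size 5, max 18) hi=[24, 25, 27, 44, 50] (size 5, min 24) -> median=21
Step 11: insert 40 -> lo=[8, 8, 10, 16, 18, 24] (size 6, max 24) hi=[25, 27, 40, 44, 50] (size 5, min 25) -> median=24
Step 12: insert 5 -> lo=[5, 8, 8, 10, 16, 18] (size 6, max 18) hi=[24, 25, 27, 40, 44, 50] (size 6, min 24) -> median=21
Step 13: insert 1 -> lo=[1, 5, 8, 8, 10, 16, 18] (size 7, max 18) hi=[24, 25, 27, 40, 44, 50] (size 6, min 24) -> median=18
Step 14: insert 31 -> lo=[1, 5, 8, 8, 10, 16, 18] (size 7, max 18) hi=[24, 25, 27, 31, 40, 44, 50] (size 7, min 24) -> median=21
Step 15: insert 34 -> lo=[1, 5, 8, 8, 10, 16, 18, 24] (size 8, max 24) hi=[25, 27, 31, 34, 40, 44, 50] (size 7, min 25) -> median=24

Answer: 24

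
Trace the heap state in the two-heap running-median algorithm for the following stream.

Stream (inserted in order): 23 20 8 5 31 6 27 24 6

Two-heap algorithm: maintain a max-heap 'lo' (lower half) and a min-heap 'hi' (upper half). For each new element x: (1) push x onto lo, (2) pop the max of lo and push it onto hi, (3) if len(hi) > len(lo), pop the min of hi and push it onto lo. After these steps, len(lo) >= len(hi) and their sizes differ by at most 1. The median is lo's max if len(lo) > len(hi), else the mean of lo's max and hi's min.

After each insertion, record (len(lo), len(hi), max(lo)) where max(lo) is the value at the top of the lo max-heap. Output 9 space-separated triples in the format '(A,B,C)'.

Step 1: insert 23 -> lo=[23] hi=[] -> (len(lo)=1, len(hi)=0, max(lo)=23)
Step 2: insert 20 -> lo=[20] hi=[23] -> (len(lo)=1, len(hi)=1, max(lo)=20)
Step 3: insert 8 -> lo=[8, 20] hi=[23] -> (len(lo)=2, len(hi)=1, max(lo)=20)
Step 4: insert 5 -> lo=[5, 8] hi=[20, 23] -> (len(lo)=2, len(hi)=2, max(lo)=8)
Step 5: insert 31 -> lo=[5, 8, 20] hi=[23, 31] -> (len(lo)=3, len(hi)=2, max(lo)=20)
Step 6: insert 6 -> lo=[5, 6, 8] hi=[20, 23, 31] -> (len(lo)=3, len(hi)=3, max(lo)=8)
Step 7: insert 27 -> lo=[5, 6, 8, 20] hi=[23, 27, 31] -> (len(lo)=4, len(hi)=3, max(lo)=20)
Step 8: insert 24 -> lo=[5, 6, 8, 20] hi=[23, 24, 27, 31] -> (len(lo)=4, len(hi)=4, max(lo)=20)
Step 9: insert 6 -> lo=[5, 6, 6, 8, 20] hi=[23, 24, 27, 31] -> (len(lo)=5, len(hi)=4, max(lo)=20)

Answer: (1,0,23) (1,1,20) (2,1,20) (2,2,8) (3,2,20) (3,3,8) (4,3,20) (4,4,20) (5,4,20)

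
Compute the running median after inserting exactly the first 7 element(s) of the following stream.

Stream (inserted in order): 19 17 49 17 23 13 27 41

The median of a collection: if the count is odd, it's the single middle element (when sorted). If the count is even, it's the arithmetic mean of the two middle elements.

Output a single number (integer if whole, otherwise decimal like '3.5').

Answer: 19

Derivation:
Step 1: insert 19 -> lo=[19] (size 1, max 19) hi=[] (size 0) -> median=19
Step 2: insert 17 -> lo=[17] (size 1, max 17) hi=[19] (size 1, min 19) -> median=18
Step 3: insert 49 -> lo=[17, 19] (size 2, max 19) hi=[49] (size 1, min 49) -> median=19
Step 4: insert 17 -> lo=[17, 17] (size 2, max 17) hi=[19, 49] (size 2, min 19) -> median=18
Step 5: insert 23 -> lo=[17, 17, 19] (size 3, max 19) hi=[23, 49] (size 2, min 23) -> median=19
Step 6: insert 13 -> lo=[13, 17, 17] (size 3, max 17) hi=[19, 23, 49] (size 3, min 19) -> median=18
Step 7: insert 27 -> lo=[13, 17, 17, 19] (size 4, max 19) hi=[23, 27, 49] (size 3, min 23) -> median=19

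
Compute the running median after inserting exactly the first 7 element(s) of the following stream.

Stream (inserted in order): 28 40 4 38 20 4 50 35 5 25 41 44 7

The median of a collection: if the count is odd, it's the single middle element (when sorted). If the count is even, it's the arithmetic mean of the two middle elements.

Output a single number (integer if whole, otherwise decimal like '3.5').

Answer: 28

Derivation:
Step 1: insert 28 -> lo=[28] (size 1, max 28) hi=[] (size 0) -> median=28
Step 2: insert 40 -> lo=[28] (size 1, max 28) hi=[40] (size 1, min 40) -> median=34
Step 3: insert 4 -> lo=[4, 28] (size 2, max 28) hi=[40] (size 1, min 40) -> median=28
Step 4: insert 38 -> lo=[4, 28] (size 2, max 28) hi=[38, 40] (size 2, min 38) -> median=33
Step 5: insert 20 -> lo=[4, 20, 28] (size 3, max 28) hi=[38, 40] (size 2, min 38) -> median=28
Step 6: insert 4 -> lo=[4, 4, 20] (size 3, max 20) hi=[28, 38, 40] (size 3, min 28) -> median=24
Step 7: insert 50 -> lo=[4, 4, 20, 28] (size 4, max 28) hi=[38, 40, 50] (size 3, min 38) -> median=28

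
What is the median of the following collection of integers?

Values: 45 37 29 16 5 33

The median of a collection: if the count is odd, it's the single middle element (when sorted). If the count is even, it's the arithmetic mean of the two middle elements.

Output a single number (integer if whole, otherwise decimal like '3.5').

Answer: 31

Derivation:
Step 1: insert 45 -> lo=[45] (size 1, max 45) hi=[] (size 0) -> median=45
Step 2: insert 37 -> lo=[37] (size 1, max 37) hi=[45] (size 1, min 45) -> median=41
Step 3: insert 29 -> lo=[29, 37] (size 2, max 37) hi=[45] (size 1, min 45) -> median=37
Step 4: insert 16 -> lo=[16, 29] (size 2, max 29) hi=[37, 45] (size 2, min 37) -> median=33
Step 5: insert 5 -> lo=[5, 16, 29] (size 3, max 29) hi=[37, 45] (size 2, min 37) -> median=29
Step 6: insert 33 -> lo=[5, 16, 29] (size 3, max 29) hi=[33, 37, 45] (size 3, min 33) -> median=31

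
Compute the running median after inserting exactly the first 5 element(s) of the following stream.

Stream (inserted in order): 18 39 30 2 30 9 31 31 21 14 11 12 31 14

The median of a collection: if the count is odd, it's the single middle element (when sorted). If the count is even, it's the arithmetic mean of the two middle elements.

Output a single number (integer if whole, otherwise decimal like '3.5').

Answer: 30

Derivation:
Step 1: insert 18 -> lo=[18] (size 1, max 18) hi=[] (size 0) -> median=18
Step 2: insert 39 -> lo=[18] (size 1, max 18) hi=[39] (size 1, min 39) -> median=28.5
Step 3: insert 30 -> lo=[18, 30] (size 2, max 30) hi=[39] (size 1, min 39) -> median=30
Step 4: insert 2 -> lo=[2, 18] (size 2, max 18) hi=[30, 39] (size 2, min 30) -> median=24
Step 5: insert 30 -> lo=[2, 18, 30] (size 3, max 30) hi=[30, 39] (size 2, min 30) -> median=30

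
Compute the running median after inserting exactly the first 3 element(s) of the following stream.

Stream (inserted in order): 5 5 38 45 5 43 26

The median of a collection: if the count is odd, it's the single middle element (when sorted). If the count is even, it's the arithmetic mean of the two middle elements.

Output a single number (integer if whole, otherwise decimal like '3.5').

Step 1: insert 5 -> lo=[5] (size 1, max 5) hi=[] (size 0) -> median=5
Step 2: insert 5 -> lo=[5] (size 1, max 5) hi=[5] (size 1, min 5) -> median=5
Step 3: insert 38 -> lo=[5, 5] (size 2, max 5) hi=[38] (size 1, min 38) -> median=5

Answer: 5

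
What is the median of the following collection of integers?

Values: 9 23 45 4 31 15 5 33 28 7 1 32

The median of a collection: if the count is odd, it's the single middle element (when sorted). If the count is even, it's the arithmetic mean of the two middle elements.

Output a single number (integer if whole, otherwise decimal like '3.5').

Step 1: insert 9 -> lo=[9] (size 1, max 9) hi=[] (size 0) -> median=9
Step 2: insert 23 -> lo=[9] (size 1, max 9) hi=[23] (size 1, min 23) -> median=16
Step 3: insert 45 -> lo=[9, 23] (size 2, max 23) hi=[45] (size 1, min 45) -> median=23
Step 4: insert 4 -> lo=[4, 9] (size 2, max 9) hi=[23, 45] (size 2, min 23) -> median=16
Step 5: insert 31 -> lo=[4, 9, 23] (size 3, max 23) hi=[31, 45] (size 2, min 31) -> median=23
Step 6: insert 15 -> lo=[4, 9, 15] (size 3, max 15) hi=[23, 31, 45] (size 3, min 23) -> median=19
Step 7: insert 5 -> lo=[4, 5, 9, 15] (size 4, max 15) hi=[23, 31, 45] (size 3, min 23) -> median=15
Step 8: insert 33 -> lo=[4, 5, 9, 15] (size 4, max 15) hi=[23, 31, 33, 45] (size 4, min 23) -> median=19
Step 9: insert 28 -> lo=[4, 5, 9, 15, 23] (size 5, max 23) hi=[28, 31, 33, 45] (size 4, min 28) -> median=23
Step 10: insert 7 -> lo=[4, 5, 7, 9, 15] (size 5, max 15) hi=[23, 28, 31, 33, 45] (size 5, min 23) -> median=19
Step 11: insert 1 -> lo=[1, 4, 5, 7, 9, 15] (size 6, max 15) hi=[23, 28, 31, 33, 45] (size 5, min 23) -> median=15
Step 12: insert 32 -> lo=[1, 4, 5, 7, 9, 15] (size 6, max 15) hi=[23, 28, 31, 32, 33, 45] (size 6, min 23) -> median=19

Answer: 19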